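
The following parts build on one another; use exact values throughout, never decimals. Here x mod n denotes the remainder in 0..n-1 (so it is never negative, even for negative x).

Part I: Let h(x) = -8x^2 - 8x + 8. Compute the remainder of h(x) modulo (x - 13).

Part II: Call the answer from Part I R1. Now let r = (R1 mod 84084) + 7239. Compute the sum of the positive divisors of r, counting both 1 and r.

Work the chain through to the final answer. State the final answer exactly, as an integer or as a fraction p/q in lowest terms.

112320

Part I: remainder = value at the root: -8*(13)^2 - 8*(13)^1 + 8 = (-1352) + (-104) + (8) = -1448; answer -1448
Part II: R1 = -1448; r = 89875; 89875 = 5^3 * 719; sigma = (1 + 5 + 25 + 125) * (1 + 719) = 156 * 720 = 112320; answer 112320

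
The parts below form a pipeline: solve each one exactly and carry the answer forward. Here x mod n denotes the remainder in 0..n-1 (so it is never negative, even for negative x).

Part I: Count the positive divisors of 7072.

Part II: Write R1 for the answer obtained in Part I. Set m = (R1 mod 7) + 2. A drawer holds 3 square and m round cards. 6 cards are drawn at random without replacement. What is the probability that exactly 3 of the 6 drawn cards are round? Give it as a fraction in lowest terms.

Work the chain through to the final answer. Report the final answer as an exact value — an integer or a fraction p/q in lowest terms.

5/14

Part I: 7072 = 2^5 * 13 * 17; number of divisors = (5+1) * (1+1) * (1+1) = 24; answer 24
Part II: R1 = 24; m = 5; total draws C(8,6) = 28; favorable C(5,3)*C(3,3) = 10; P = 5/14; answer 5/14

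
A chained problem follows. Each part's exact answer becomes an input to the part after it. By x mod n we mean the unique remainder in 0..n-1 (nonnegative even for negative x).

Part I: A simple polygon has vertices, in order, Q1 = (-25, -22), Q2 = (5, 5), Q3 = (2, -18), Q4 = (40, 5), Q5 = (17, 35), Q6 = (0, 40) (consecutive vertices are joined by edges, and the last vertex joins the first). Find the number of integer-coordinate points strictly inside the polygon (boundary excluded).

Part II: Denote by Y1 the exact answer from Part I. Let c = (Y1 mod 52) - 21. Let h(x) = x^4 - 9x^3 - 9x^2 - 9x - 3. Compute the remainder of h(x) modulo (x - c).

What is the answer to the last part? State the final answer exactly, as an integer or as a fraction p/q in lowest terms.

7147

Part I: cross terms: (-25*5 - 5*-22)=-15, (5*-18 - 2*5)=-100, (2*5 - 40*-18)=730, (40*35 - 17*5)=1315, (17*40 - 0*35)=680, (0*-22 - -25*40)=1000; twice the area = |3610| = 3610; area = 1805; boundary points = 3 + 1 + 1 + 1 + 1 + 1 = 8; strictly interior points = area - boundary/2 + 1 = 1802; answer 1802
Part II: Y1 = 1802; c = 13; remainder = value at the root: 1*(13)^4 - 9*(13)^3 - 9*(13)^2 - 9*(13)^1 - 3 = (28561) + (-19773) + (-1521) + (-117) + (-3) = 7147; answer 7147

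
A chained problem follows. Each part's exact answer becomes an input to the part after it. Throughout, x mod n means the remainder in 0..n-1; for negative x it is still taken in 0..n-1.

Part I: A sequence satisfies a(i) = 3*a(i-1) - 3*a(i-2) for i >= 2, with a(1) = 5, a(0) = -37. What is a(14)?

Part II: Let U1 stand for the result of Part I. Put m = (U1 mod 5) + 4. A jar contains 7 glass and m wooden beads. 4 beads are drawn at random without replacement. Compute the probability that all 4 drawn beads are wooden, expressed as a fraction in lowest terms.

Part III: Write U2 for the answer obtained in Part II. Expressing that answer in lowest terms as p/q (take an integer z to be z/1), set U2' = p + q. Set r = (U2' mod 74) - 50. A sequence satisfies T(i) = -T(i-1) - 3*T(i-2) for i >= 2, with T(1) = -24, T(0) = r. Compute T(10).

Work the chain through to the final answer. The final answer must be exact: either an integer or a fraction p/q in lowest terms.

Part I: a(2) = 3*(5) - 3*(-37) = 126; iterating: a(2)=126, a(3)=363, a(4)=711, a(5)=1044, a(6)=999, a(7)=-135, a(8)=-3402, a(9)=-9801, a(10)=-19197, a(11)=-28188, a(12)=-26973, a(13)=3645, a(14)=91854; answer 91854
Part II: U1 = 91854; m = 8; total draws C(15,4) = 1365; favorable C(8,4) = 70; P = 2/39; answer 2/39
Part III: U2 = 2/39; threaded value p + q = 41; r = -9; T(2) = -1*(-24) - 3*(-9) = 51; iterating: T(2)=51, T(3)=21, T(4)=-174, T(5)=111, T(6)=411, T(7)=-744, T(8)=-489, T(9)=2721, T(10)=-1254; answer -1254

-1254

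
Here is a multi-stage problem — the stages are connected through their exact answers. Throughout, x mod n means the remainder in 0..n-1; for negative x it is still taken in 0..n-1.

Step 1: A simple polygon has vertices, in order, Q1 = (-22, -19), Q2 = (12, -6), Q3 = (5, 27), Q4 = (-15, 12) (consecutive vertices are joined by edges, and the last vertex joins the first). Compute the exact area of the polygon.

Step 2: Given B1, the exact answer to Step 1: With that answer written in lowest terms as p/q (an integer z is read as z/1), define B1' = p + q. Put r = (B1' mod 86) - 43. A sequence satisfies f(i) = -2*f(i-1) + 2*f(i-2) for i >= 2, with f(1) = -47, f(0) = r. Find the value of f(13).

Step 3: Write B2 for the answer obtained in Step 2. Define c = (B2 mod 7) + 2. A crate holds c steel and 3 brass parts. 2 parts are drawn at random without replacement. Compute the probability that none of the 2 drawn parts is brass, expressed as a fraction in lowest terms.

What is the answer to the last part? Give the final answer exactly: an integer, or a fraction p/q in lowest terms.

5/14

Step 1: cross terms: (-22*-6 - 12*-19)=360, (12*27 - 5*-6)=354, (5*12 - -15*27)=465, (-15*-19 - -22*12)=549; twice the area = |1728| = 1728; area = 864; answer 864
Step 2: B1 = 864; threaded value p + q = 865; r = -38; f(2) = -2*(-47) + 2*(-38) = 18; iterating: f(2)=18, f(3)=-130, f(4)=296, f(5)=-852, f(6)=2296, f(7)=-6296, f(8)=17184, f(9)=-46960, f(10)=128288, f(11)=-350496, f(12)=957568, f(13)=-2616128; answer -2616128
Step 3: B2 = -2616128; c = 5; total draws C(8,2) = 28; favorable C(5,2) = 10; P = 5/14; answer 5/14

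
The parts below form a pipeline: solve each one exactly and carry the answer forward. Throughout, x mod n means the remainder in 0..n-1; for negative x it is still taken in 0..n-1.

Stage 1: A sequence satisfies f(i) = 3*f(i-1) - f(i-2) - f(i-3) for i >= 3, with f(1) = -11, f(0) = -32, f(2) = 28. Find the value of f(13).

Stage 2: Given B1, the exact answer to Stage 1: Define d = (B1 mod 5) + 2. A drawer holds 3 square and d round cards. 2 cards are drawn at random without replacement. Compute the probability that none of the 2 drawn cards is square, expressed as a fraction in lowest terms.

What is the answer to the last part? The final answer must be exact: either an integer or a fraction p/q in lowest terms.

Stage 1: f(3) = 3*(28) - 1*(-11) - 1*(-32) = 127; iterating: f(3)=127, f(4)=364, f(5)=937, f(6)=2320, f(7)=5659, f(8)=13720, f(9)=33181, f(10)=80164, f(11)=193591, f(12)=467428, f(13)=1128529; answer 1128529
Stage 2: B1 = 1128529; d = 6; total draws C(9,2) = 36; favorable C(6,2) = 15; P = 5/12; answer 5/12

5/12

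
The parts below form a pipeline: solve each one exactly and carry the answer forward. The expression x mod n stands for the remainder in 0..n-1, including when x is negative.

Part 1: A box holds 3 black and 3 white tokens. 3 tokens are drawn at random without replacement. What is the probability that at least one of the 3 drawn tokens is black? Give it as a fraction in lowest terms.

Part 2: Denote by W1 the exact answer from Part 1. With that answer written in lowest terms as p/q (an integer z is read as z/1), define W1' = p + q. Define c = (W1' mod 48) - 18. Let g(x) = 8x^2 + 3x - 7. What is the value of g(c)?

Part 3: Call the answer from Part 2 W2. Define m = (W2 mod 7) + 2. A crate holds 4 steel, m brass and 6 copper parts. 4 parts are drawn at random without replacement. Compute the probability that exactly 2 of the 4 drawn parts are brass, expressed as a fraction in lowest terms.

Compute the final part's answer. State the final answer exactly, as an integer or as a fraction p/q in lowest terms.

1/11

Part 1: total draws C(6,3) = 20; complement C(3,3) = 1; favorable 20 - 1 = 19; P = 19/20; answer 19/20
Part 2: W1 = 19/20; threaded value p + q = 39; c = 21; 8*(21)^2 + 3*(21)^1 - 7 = (3528) + (63) + (-7) = 3584; answer 3584
Part 3: W2 = 3584; m = 2; total draws C(12,4) = 495; favorable C(2,2)*C(10,2) = 45; P = 1/11; answer 1/11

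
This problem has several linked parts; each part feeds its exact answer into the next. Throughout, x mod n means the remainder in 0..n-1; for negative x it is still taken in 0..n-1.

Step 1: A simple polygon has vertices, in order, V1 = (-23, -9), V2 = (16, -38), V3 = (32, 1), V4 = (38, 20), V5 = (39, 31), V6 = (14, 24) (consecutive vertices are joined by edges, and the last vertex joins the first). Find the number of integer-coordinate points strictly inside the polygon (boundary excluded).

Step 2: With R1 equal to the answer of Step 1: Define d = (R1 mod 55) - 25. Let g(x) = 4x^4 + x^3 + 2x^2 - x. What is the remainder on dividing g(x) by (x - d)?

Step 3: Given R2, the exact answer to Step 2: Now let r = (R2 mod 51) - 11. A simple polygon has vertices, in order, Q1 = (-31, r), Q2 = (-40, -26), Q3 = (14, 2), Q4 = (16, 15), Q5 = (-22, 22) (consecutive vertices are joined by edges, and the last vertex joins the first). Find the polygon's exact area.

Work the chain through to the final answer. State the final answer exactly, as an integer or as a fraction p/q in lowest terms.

1514

Step 1: cross terms: (-23*-38 - 16*-9)=1018, (16*1 - 32*-38)=1232, (32*20 - 38*1)=602, (38*31 - 39*20)=398, (39*24 - 14*31)=502, (14*-9 - -23*24)=426; twice the area = |4178| = 4178; area = 2089; boundary points = 1 + 1 + 1 + 1 + 1 + 1 = 6; strictly interior points = area - boundary/2 + 1 = 2087; answer 2087
Step 2: R1 = 2087; d = 27; remainder = value at the root: 4*(27)^4 + 1*(27)^3 + 2*(27)^2 - 1*(27)^1 = (2125764) + (19683) + (1458) + (-27) = 2146878; answer 2146878
Step 3: R2 = 2146878; r = 22; cross terms: (-31*-26 - -40*22)=1686, (-40*2 - 14*-26)=284, (14*15 - 16*2)=178, (16*22 - -22*15)=682, (-22*22 - -31*22)=198; twice the area = |3028| = 3028; area = 1514; answer 1514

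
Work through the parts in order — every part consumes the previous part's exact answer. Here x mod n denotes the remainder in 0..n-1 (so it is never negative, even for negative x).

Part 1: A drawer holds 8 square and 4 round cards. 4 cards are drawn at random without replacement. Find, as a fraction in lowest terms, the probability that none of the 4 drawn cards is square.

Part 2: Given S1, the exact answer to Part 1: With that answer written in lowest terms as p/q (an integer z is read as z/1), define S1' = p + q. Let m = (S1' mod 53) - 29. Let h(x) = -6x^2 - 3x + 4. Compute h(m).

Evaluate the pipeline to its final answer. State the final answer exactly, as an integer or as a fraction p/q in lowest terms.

-566

Part 1: total draws C(12,4) = 495; favorable C(4,4) = 1; P = 1/495; answer 1/495
Part 2: S1 = 1/495; threaded value p + q = 496; m = -10; -6*(-10)^2 - 3*(-10)^1 + 4 = (-600) + (30) + (4) = -566; answer -566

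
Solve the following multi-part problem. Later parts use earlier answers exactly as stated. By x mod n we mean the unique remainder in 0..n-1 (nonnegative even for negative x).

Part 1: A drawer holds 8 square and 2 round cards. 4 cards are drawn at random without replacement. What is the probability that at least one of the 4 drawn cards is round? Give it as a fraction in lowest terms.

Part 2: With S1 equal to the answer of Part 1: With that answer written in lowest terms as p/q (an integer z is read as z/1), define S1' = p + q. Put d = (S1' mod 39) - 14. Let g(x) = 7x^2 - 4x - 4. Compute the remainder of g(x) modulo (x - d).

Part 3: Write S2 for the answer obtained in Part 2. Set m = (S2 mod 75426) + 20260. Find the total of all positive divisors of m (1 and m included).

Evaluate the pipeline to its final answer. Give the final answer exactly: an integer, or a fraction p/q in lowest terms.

29520

Part 1: total draws C(10,4) = 210; complement C(8,4) = 70; favorable 210 - 70 = 140; P = 2/3; answer 2/3
Part 2: S1 = 2/3; threaded value p + q = 5; d = -9; remainder = value at the root: 7*(-9)^2 - 4*(-9)^1 - 4 = (567) + (36) + (-4) = 599; answer 599
Part 3: S2 = 599; m = 20859; 20859 = 3 * 17 * 409; sigma = (1 + 3) * (1 + 17) * (1 + 409) = 4 * 18 * 410 = 29520; answer 29520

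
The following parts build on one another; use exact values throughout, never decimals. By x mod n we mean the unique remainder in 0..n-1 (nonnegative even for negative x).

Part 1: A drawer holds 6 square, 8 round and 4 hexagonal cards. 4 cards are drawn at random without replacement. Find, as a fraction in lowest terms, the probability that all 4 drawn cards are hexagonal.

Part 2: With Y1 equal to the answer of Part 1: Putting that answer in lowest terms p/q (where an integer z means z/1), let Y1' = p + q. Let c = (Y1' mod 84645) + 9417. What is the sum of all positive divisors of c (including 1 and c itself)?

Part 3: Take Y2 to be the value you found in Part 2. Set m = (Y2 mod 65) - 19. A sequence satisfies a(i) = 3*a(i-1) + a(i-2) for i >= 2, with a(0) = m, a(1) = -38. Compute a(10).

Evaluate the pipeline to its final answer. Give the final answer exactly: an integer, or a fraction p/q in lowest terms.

-1264646

Part 1: total draws C(18,4) = 3060; favorable C(4,4) = 1; P = 1/3060; answer 1/3060
Part 2: Y1 = 1/3060; threaded value p + q = 3061; c = 12478; 12478 = 2 * 17 * 367; sigma = (1 + 2) * (1 + 17) * (1 + 367) = 3 * 18 * 368 = 19872; answer 19872
Part 3: Y2 = 19872; m = 28; a(2) = 3*(-38) + 1*(28) = -86; iterating: a(2)=-86, a(3)=-296, a(4)=-974, a(5)=-3218, a(6)=-10628, a(7)=-35102, a(8)=-115934, a(9)=-382904, a(10)=-1264646; answer -1264646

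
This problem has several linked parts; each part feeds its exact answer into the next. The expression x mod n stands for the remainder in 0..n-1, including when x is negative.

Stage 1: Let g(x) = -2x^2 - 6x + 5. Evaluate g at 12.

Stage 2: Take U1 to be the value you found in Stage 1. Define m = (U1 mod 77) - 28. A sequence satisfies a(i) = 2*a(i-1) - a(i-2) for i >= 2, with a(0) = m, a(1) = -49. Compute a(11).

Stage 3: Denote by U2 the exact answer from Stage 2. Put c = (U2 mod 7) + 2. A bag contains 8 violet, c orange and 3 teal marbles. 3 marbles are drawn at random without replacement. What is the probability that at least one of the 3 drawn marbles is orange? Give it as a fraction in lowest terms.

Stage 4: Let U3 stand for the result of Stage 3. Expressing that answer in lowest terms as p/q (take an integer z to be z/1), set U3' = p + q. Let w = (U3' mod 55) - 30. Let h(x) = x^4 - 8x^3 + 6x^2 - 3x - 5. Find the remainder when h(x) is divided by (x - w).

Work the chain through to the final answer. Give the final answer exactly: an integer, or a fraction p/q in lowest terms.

124605

Stage 1: -2*(12)^2 - 6*(12)^1 + 5 = (-288) + (-72) + (5) = -355; answer -355
Stage 2: U1 = -355; m = 2; a(2) = 2*(-49) - 1*(2) = -100; iterating: a(2)=-100, a(3)=-151, a(4)=-202, a(5)=-253, a(6)=-304, a(7)=-355, a(8)=-406, a(9)=-457, a(10)=-508, a(11)=-559; answer -559
Stage 3: U2 = -559; c = 3; total draws C(14,3) = 364; complement C(11,3) = 165; favorable 364 - 165 = 199; P = 199/364; answer 199/364
Stage 4: U3 = 199/364; threaded value p + q = 563; w = -17; remainder = value at the root: 1*(-17)^4 - 8*(-17)^3 + 6*(-17)^2 - 3*(-17)^1 - 5 = (83521) + (39304) + (1734) + (51) + (-5) = 124605; answer 124605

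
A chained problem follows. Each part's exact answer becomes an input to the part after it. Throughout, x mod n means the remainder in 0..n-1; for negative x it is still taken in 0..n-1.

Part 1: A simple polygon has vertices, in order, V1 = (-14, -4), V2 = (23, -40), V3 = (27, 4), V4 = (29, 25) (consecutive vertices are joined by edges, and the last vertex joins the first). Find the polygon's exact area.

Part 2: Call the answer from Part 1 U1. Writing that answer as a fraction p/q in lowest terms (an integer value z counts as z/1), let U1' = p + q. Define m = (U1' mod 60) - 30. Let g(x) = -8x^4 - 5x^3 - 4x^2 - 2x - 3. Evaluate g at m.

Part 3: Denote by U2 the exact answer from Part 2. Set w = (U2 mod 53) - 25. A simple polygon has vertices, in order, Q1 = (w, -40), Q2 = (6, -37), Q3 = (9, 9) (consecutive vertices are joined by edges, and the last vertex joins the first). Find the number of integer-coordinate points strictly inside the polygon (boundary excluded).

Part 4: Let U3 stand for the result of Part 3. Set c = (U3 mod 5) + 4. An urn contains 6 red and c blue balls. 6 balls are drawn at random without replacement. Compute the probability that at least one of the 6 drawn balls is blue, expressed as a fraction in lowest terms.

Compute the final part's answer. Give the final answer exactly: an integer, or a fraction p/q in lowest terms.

209/210

Part 1: cross terms: (-14*-40 - 23*-4)=652, (23*4 - 27*-40)=1172, (27*25 - 29*4)=559, (29*-4 - -14*25)=234; twice the area = |2617| = 2617; area = 2617/2; answer 2617/2
Part 2: U1 = 2617/2; threaded value p + q = 2619; m = 9; -8*(9)^4 - 5*(9)^3 - 4*(9)^2 - 2*(9)^1 - 3 = (-52488) + (-3645) + (-324) + (-18) + (-3) = -56478; answer -56478
Part 3: U2 = -56478; w = -5; cross terms: (-5*-37 - 6*-40)=425, (6*9 - 9*-37)=387, (9*-40 - -5*9)=-315; twice the area = |497| = 497; area = 497/2; boundary points = 1 + 1 + 7 = 9; strictly interior points = area - boundary/2 + 1 = 245; answer 245
Part 4: U3 = 245; c = 4; total draws C(10,6) = 210; complement C(6,6) = 1; favorable 210 - 1 = 209; P = 209/210; answer 209/210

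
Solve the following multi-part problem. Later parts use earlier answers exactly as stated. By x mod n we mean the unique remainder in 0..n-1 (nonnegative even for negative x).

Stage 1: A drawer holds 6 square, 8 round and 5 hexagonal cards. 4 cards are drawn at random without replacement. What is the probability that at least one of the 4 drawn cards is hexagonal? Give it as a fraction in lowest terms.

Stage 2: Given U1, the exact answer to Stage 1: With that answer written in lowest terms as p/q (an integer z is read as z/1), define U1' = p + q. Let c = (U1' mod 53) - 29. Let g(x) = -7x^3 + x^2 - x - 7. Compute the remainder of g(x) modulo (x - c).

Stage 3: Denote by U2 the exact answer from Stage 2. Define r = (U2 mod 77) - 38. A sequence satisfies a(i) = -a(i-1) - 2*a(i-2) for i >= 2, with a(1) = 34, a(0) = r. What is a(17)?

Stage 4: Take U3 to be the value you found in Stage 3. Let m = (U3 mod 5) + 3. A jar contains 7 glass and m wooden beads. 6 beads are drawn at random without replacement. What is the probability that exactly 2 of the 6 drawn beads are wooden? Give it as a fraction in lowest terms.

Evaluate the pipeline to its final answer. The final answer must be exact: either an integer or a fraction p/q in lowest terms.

Stage 1: total draws C(19,4) = 3876; complement C(14,4) = 1001; favorable 3876 - 1001 = 2875; P = 2875/3876; answer 2875/3876
Stage 2: U1 = 2875/3876; threaded value p + q = 6751; c = -9; remainder = value at the root: -7*(-9)^3 + 1*(-9)^2 - 1*(-9)^1 - 7 = (5103) + (81) + (9) + (-7) = 5186; answer 5186
Stage 3: U2 = 5186; r = -11; a(2) = -1*(34) - 2*(-11) = -12; iterating: a(2)=-12, a(3)=-56, a(4)=80, a(5)=32, a(6)=-192, a(7)=128, a(8)=256, a(9)=-512, a(10)=0, a(11)=1024, a(12)=-1024, a(13)=-1024, a(14)=3072, a(15)=-1024, a(16)=-5120, a(17)=7168; answer 7168
Stage 4: U3 = 7168; m = 6; total draws C(13,6) = 1716; favorable C(6,2)*C(7,4) = 525; P = 175/572; answer 175/572

175/572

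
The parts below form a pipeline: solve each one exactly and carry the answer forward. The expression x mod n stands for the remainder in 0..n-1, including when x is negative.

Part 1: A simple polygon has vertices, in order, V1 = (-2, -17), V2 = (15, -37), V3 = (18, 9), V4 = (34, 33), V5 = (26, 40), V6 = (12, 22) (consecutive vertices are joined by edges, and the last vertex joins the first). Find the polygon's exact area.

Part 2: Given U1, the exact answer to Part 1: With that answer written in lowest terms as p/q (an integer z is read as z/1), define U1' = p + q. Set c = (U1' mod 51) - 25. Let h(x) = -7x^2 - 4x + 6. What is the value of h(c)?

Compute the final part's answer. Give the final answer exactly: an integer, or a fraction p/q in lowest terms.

Part 1: cross terms: (-2*-37 - 15*-17)=329, (15*9 - 18*-37)=801, (18*33 - 34*9)=288, (34*40 - 26*33)=502, (26*22 - 12*40)=92, (12*-17 - -2*22)=-160; twice the area = |1852| = 1852; area = 926; answer 926
Part 2: U1 = 926; threaded value p + q = 927; c = -16; -7*(-16)^2 - 4*(-16)^1 + 6 = (-1792) + (64) + (6) = -1722; answer -1722

-1722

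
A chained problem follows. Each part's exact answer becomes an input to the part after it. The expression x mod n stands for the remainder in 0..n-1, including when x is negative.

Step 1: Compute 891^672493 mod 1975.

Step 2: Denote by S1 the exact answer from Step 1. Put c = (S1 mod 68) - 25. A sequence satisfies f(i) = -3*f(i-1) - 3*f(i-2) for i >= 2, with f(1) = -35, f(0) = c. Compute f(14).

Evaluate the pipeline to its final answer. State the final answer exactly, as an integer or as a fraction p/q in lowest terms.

85293

Step 1: squarings mod 1975: 891^1=891, 891^2=1906, 891^4=811, 891^8=46, 891^16=141, 891^32=131, 891^64=1361, 891^128=1746, 891^256=1091, 891^512=1331, 891^1024=1961, 891^2048=196, 891^4096=891, 891^8192=1906, 891^16384=811, 891^32768=46, 891^65536=141, 891^131072=131, 891^262144=1361, 891^524288=1746; 891^672493 = 891^1 * 891^4 * 891^8 * 891^32 * 891^64 * 891^128 * 891^512 * 891^16384 * 891^131072 * 891^524288 = 1721 (mod 1975); answer 1721
Step 2: S1 = 1721; c = -4; f(2) = -3*(-35) - 3*(-4) = 117; iterating: f(2)=117, f(3)=-246, f(4)=387, f(5)=-423, f(6)=108, f(7)=945, f(8)=-3159, f(9)=6642, f(10)=-10449, f(11)=11421, f(12)=-2916, f(13)=-25515, f(14)=85293; answer 85293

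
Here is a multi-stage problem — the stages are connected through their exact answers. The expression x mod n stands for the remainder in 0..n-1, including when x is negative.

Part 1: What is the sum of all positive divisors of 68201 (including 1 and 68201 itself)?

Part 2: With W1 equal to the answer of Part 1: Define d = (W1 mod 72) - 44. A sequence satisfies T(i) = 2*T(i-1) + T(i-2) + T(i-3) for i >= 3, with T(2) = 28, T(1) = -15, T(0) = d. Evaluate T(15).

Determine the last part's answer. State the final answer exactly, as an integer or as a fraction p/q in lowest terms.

3177981

Part 1: 68201 = 7 * 9743; sigma = (1 + 7) * (1 + 9743) = 8 * 9744 = 77952; answer 77952
Part 2: W1 = 77952; d = 4; T(3) = 2*(28) + 1*(-15) + 1*(4) = 45; iterating: T(3)=45, T(4)=103, T(5)=279, T(6)=706, T(7)=1794, T(8)=4573, T(9)=11646, T(10)=29659, T(11)=75537, T(12)=192379, T(13)=489954, T(14)=1247824, T(15)=3177981; answer 3177981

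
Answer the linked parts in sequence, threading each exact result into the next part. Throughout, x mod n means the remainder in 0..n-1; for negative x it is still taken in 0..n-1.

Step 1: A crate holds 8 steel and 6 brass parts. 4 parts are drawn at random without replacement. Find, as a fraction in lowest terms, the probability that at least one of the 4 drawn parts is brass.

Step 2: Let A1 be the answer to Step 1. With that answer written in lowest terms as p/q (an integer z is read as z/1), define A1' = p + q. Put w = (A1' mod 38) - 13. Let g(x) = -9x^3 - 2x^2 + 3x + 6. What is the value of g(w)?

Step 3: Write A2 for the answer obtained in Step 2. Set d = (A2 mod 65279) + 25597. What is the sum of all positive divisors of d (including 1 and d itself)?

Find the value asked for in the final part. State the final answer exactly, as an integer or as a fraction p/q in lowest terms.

25820

Step 1: total draws C(14,4) = 1001; complement C(8,4) = 70; favorable 1001 - 70 = 931; P = 133/143; answer 133/143
Step 2: A1 = 133/143; threaded value p + q = 276; w = -3; -9*(-3)^3 - 2*(-3)^2 + 3*(-3)^1 + 6 = (243) + (-18) + (-9) + (6) = 222; answer 222
Step 3: A2 = 222; d = 25819; 25819 is prime, so its only divisors are 1 and 25819; sigma = 1 + 25819 = 25820; answer 25820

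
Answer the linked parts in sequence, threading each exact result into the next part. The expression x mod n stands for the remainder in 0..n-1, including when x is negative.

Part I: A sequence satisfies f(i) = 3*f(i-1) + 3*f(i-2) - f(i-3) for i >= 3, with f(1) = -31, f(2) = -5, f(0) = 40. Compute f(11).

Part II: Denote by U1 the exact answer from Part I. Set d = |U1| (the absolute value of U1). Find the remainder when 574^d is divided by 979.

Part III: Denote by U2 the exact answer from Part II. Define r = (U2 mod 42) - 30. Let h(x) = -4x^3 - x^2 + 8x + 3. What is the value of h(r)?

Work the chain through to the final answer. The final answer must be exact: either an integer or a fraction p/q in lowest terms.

19230

Part I: f(3) = 3*(-5) + 3*(-31) - 1*(40) = -148; iterating: f(3)=-148, f(4)=-428, f(5)=-1723, f(6)=-6305, f(7)=-23656, f(8)=-88160, f(9)=-329143, f(10)=-1228253, f(11)=-4584028; answer -4584028
Part II: U1 = -4584028; d = 4584028; squarings mod 979: 574^1=574, 574^2=532, 574^4=93, 574^8=817, 574^16=790, 574^32=477, 574^64=401, 574^128=245, 574^256=306, 574^512=631, 574^1024=687, 574^2048=91, 574^4096=449, 574^8192=906, 574^16384=434, 574^32768=388, 574^65536=757, 574^131072=334, 574^262144=929, 574^524288=542, 574^1048576=64, 574^2097152=180, 574^4194304=93; 574^4584028 = 574^4 * 574^8 * 574^16 * 574^64 * 574^512 * 574^4096 * 574^8192 * 574^16384 * 574^32768 * 574^65536 * 574^262144 * 574^4194304 = 223 (mod 979); answer 223
Part III: U2 = 223; r = -17; -4*(-17)^3 - 1*(-17)^2 + 8*(-17)^1 + 3 = (19652) + (-289) + (-136) + (3) = 19230; answer 19230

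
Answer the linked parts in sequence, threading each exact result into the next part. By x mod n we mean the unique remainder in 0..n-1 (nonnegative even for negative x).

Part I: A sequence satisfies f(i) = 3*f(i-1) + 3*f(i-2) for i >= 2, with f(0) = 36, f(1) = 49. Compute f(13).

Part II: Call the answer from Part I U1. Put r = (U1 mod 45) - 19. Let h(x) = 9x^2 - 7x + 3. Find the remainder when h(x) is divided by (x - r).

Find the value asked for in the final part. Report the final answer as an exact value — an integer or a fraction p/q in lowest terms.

Part I: f(2) = 3*(49) + 3*(36) = 255; iterating: f(2)=255, f(3)=912, f(4)=3501, f(5)=13239, f(6)=50220, f(7)=190377, f(8)=721791, f(9)=2736504, f(10)=10374885, f(11)=39334167, f(12)=149127156, f(13)=565383969; answer 565383969
Part II: U1 = 565383969; r = -10; remainder = value at the root: 9*(-10)^2 - 7*(-10)^1 + 3 = (900) + (70) + (3) = 973; answer 973

973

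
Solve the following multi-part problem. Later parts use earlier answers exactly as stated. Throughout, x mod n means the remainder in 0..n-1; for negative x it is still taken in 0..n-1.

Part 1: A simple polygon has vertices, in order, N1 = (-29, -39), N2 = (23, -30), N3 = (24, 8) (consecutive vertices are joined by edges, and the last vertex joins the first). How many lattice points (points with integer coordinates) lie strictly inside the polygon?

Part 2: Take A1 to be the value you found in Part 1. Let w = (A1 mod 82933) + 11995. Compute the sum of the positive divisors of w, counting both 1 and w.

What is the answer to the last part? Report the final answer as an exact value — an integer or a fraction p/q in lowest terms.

Part 1: cross terms: (-29*-30 - 23*-39)=1767, (23*8 - 24*-30)=904, (24*-39 - -29*8)=-704; twice the area = |1967| = 1967; area = 1967/2; boundary points = 1 + 1 + 1 = 3; strictly interior points = area - boundary/2 + 1 = 983; answer 983
Part 2: A1 = 983; w = 12978; 12978 = 2 * 3^2 * 7 * 103; sigma = (1 + 2) * (1 + 3 + 9) * (1 + 7) * (1 + 103) = 3 * 13 * 8 * 104 = 32448; answer 32448

32448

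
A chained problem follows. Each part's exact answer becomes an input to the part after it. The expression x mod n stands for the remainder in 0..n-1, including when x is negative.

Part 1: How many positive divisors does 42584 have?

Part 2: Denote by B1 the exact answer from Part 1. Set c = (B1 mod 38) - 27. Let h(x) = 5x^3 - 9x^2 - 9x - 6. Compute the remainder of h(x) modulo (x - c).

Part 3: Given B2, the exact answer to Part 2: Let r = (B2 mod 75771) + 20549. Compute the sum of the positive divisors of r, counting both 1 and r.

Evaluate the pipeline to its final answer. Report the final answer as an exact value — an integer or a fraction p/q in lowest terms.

91200

Part 1: 42584 = 2^3 * 5323; number of divisors = (3+1) * (1+1) = 8; answer 8
Part 2: B1 = 8; c = -19; remainder = value at the root: 5*(-19)^3 - 9*(-19)^2 - 9*(-19)^1 - 6 = (-34295) + (-3249) + (171) + (-6) = -37379; answer -37379
Part 3: B2 = -37379; r = 58941; 58941 = 3^3 * 37 * 59; sigma = (1 + 3 + 9 + 27) * (1 + 37) * (1 + 59) = 40 * 38 * 60 = 91200; answer 91200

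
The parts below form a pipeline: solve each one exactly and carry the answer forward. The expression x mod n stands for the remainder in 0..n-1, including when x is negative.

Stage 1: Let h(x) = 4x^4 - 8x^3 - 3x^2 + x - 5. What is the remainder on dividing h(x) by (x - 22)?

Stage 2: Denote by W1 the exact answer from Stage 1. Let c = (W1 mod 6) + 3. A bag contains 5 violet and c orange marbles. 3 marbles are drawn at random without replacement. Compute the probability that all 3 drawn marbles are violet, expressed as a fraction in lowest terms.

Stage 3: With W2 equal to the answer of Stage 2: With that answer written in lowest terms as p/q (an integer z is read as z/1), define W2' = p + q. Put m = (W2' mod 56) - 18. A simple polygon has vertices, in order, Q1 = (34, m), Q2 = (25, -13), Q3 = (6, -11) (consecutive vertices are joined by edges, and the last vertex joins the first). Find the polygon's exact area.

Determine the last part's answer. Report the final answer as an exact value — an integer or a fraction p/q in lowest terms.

408

Stage 1: remainder = value at the root: 4*(22)^4 - 8*(22)^3 - 3*(22)^2 + 1*(22)^1 - 5 = (937024) + (-85184) + (-1452) + (22) + (-5) = 850405; answer 850405
Stage 2: W1 = 850405; c = 4; total draws C(9,3) = 84; favorable C(5,3) = 10; P = 5/42; answer 5/42
Stage 3: W2 = 5/42; threaded value p + q = 47; m = 29; cross terms: (34*-13 - 25*29)=-1167, (25*-11 - 6*-13)=-197, (6*29 - 34*-11)=548; twice the area = |-816| = 816; area = 408; answer 408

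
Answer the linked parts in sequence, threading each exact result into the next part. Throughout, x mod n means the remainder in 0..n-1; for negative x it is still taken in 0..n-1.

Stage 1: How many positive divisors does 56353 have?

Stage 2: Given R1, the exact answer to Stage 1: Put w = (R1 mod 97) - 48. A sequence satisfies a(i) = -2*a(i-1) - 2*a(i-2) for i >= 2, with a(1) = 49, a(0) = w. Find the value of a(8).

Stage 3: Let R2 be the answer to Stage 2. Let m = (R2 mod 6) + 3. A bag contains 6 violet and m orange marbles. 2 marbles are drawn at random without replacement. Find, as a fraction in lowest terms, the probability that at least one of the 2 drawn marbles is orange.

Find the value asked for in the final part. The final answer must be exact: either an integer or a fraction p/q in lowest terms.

8/11

Stage 1: 56353 = 11 * 47 * 109; number of divisors = (1+1) * (1+1) * (1+1) = 8; answer 8
Stage 2: R1 = 8; w = -40; a(2) = -2*(49) - 2*(-40) = -18; iterating: a(2)=-18, a(3)=-62, a(4)=160, a(5)=-196, a(6)=72, a(7)=248, a(8)=-640; answer -640
Stage 3: R2 = -640; m = 5; total draws C(11,2) = 55; complement C(6,2) = 15; favorable 55 - 15 = 40; P = 8/11; answer 8/11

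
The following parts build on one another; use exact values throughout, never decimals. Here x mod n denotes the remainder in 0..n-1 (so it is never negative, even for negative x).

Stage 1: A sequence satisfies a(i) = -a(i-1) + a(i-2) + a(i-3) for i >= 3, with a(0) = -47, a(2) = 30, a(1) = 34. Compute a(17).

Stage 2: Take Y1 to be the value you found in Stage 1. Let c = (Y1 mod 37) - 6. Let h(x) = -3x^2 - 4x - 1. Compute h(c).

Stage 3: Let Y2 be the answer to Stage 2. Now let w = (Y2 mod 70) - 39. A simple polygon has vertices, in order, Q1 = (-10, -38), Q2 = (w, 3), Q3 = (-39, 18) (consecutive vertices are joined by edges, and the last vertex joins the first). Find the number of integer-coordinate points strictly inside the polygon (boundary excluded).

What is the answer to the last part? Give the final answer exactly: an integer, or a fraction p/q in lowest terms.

75

Stage 1: a(3) = -1*(30) + 1*(34) + 1*(-47) = -43; iterating: a(3)=-43, a(4)=107, a(5)=-120, a(6)=184, a(7)=-197, a(8)=261, a(9)=-274, a(10)=338, a(11)=-351, a(12)=415, a(13)=-428, a(14)=492, a(15)=-505, a(16)=569, a(17)=-582; answer -582
Stage 2: Y1 = -582; c = 4; -3*(4)^2 - 4*(4)^1 - 1 = (-48) + (-16) + (-1) = -65; answer -65
Stage 3: Y2 = -65; w = -34; cross terms: (-10*3 - -34*-38)=-1322, (-34*18 - -39*3)=-495, (-39*-38 - -10*18)=1662; twice the area = |-155| = 155; area = 155/2; boundary points = 1 + 5 + 1 = 7; strictly interior points = area - boundary/2 + 1 = 75; answer 75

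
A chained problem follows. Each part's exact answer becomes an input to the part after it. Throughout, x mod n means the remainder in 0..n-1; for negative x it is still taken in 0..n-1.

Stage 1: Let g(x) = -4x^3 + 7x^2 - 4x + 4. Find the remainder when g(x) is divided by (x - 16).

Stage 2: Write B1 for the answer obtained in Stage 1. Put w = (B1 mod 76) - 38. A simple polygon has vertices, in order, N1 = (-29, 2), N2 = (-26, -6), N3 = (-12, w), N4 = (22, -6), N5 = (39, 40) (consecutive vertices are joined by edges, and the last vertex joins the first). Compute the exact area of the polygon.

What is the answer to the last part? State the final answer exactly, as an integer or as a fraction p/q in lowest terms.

Stage 1: remainder = value at the root: -4*(16)^3 + 7*(16)^2 - 4*(16)^1 + 4 = (-16384) + (1792) + (-64) + (4) = -14652; answer -14652
Stage 2: B1 = -14652; w = -22; cross terms: (-29*-6 - -26*2)=226, (-26*-22 - -12*-6)=500, (-12*-6 - 22*-22)=556, (22*40 - 39*-6)=1114, (39*2 - -29*40)=1238; twice the area = |3634| = 3634; area = 1817; answer 1817

1817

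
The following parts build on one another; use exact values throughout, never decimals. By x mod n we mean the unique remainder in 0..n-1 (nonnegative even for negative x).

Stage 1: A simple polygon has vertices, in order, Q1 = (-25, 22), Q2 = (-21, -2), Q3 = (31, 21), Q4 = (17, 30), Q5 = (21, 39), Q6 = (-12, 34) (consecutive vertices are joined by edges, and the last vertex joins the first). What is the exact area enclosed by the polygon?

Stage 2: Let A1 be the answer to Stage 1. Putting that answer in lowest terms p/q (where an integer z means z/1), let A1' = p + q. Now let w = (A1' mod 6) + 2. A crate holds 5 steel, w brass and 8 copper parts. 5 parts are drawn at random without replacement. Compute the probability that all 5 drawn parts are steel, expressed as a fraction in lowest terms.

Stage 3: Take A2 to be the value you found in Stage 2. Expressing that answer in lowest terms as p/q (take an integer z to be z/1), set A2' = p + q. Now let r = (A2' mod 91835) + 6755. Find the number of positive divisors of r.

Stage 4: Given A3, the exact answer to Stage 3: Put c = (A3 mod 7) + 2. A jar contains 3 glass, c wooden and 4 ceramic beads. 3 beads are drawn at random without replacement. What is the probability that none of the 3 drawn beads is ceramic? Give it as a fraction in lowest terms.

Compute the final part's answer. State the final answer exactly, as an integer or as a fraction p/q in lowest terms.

Stage 1: cross terms: (-25*-2 - -21*22)=512, (-21*21 - 31*-2)=-379, (31*30 - 17*21)=573, (17*39 - 21*30)=33, (21*34 - -12*39)=1182, (-12*22 - -25*34)=586; twice the area = |2507| = 2507; area = 2507/2; answer 2507/2
Stage 2: A1 = 2507/2; threaded value p + q = 2509; w = 3; total draws C(16,5) = 4368; favorable C(5,5) = 1; P = 1/4368; answer 1/4368
Stage 3: A2 = 1/4368; threaded value p + q = 4369; r = 11124; 11124 = 2^2 * 3^3 * 103; number of divisors = (2+1) * (3+1) * (1+1) = 24; answer 24
Stage 4: A3 = 24; c = 5; total draws C(12,3) = 220; favorable C(8,3) = 56; P = 14/55; answer 14/55

14/55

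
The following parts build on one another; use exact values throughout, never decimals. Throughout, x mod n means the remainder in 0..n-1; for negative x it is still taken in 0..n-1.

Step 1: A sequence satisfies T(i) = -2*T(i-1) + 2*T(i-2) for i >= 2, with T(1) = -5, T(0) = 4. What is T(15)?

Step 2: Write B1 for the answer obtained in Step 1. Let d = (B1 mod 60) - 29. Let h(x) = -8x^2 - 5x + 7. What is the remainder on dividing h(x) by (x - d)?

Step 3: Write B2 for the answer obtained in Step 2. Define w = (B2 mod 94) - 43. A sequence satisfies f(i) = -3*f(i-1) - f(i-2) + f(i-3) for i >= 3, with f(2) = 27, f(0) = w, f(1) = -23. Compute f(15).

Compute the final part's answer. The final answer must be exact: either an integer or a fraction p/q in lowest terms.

Step 1: T(2) = -2*(-5) + 2*(4) = 18; iterating: T(2)=18, T(3)=-46, T(4)=128, T(5)=-348, T(6)=952, T(7)=-2600, T(8)=7104, T(9)=-19408, T(10)=53024, T(11)=-144864, T(12)=395776, T(13)=-1081280, T(14)=2954112, T(15)=-8070784; answer -8070784
Step 2: B1 = -8070784; d = 27; remainder = value at the root: -8*(27)^2 - 5*(27)^1 + 7 = (-5832) + (-135) + (7) = -5960; answer -5960
Step 3: B2 = -5960; w = 13; f(3) = -3*(27) - 1*(-23) + 1*(13) = -45; iterating: f(3)=-45, f(4)=85, f(5)=-183, f(6)=419, f(7)=-989, f(8)=2365, f(9)=-5687, f(10)=13707, f(11)=-33069, f(12)=79813, f(13)=-192663, f(14)=465107, f(15)=-1122845; answer -1122845

-1122845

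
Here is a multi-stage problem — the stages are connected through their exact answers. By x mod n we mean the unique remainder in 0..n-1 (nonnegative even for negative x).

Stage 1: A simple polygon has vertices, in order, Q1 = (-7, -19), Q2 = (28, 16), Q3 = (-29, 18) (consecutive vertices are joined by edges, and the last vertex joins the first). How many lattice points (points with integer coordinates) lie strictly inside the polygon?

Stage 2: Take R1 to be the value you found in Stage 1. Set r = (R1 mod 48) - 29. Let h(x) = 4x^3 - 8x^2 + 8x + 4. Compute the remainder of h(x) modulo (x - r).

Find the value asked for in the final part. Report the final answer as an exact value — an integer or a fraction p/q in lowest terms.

-46636

Stage 1: cross terms: (-7*16 - 28*-19)=420, (28*18 - -29*16)=968, (-29*-19 - -7*18)=677; twice the area = |2065| = 2065; area = 2065/2; boundary points = 35 + 1 + 1 = 37; strictly interior points = area - boundary/2 + 1 = 1015; answer 1015
Stage 2: R1 = 1015; r = -22; remainder = value at the root: 4*(-22)^3 - 8*(-22)^2 + 8*(-22)^1 + 4 = (-42592) + (-3872) + (-176) + (4) = -46636; answer -46636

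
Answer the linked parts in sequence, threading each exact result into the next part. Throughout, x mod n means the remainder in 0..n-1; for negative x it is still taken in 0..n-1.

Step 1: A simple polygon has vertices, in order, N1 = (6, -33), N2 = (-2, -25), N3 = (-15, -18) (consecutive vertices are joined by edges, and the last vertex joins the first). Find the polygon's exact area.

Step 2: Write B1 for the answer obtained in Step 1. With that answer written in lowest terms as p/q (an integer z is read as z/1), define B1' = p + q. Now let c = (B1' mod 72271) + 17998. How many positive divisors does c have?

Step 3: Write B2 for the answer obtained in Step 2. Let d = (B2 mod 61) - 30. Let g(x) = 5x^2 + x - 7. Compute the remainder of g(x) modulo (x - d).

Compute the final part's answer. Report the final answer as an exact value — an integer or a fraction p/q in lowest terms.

Step 1: cross terms: (6*-25 - -2*-33)=-216, (-2*-18 - -15*-25)=-339, (-15*-33 - 6*-18)=603; twice the area = |48| = 48; area = 24; answer 24
Step 2: B1 = 24; threaded value p + q = 25; c = 18023; 18023 = 67 * 269; number of divisors = (1+1) * (1+1) = 4; answer 4
Step 3: B2 = 4; d = -26; remainder = value at the root: 5*(-26)^2 + 1*(-26)^1 - 7 = (3380) + (-26) + (-7) = 3347; answer 3347

3347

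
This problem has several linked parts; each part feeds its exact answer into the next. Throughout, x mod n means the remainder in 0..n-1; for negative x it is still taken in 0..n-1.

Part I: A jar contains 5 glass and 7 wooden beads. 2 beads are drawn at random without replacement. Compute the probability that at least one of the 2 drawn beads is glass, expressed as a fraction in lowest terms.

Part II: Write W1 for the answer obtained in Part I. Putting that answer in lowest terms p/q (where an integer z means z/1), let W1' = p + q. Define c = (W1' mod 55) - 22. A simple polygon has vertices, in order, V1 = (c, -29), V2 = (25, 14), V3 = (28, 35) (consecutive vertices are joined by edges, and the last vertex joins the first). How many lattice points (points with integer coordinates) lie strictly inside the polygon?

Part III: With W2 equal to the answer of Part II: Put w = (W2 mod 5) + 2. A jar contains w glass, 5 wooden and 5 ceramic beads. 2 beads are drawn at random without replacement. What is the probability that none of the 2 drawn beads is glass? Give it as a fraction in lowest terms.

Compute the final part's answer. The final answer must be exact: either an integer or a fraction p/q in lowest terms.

Part I: total draws C(12,2) = 66; complement C(7,2) = 21; favorable 66 - 21 = 45; P = 15/22; answer 15/22
Part II: W1 = 15/22; threaded value p + q = 37; c = 15; cross terms: (15*14 - 25*-29)=935, (25*35 - 28*14)=483, (28*-29 - 15*35)=-1337; twice the area = |81| = 81; area = 81/2; boundary points = 1 + 3 + 1 = 5; strictly interior points = area - boundary/2 + 1 = 39; answer 39
Part III: W2 = 39; w = 6; total draws C(16,2) = 120; favorable C(10,2) = 45; P = 3/8; answer 3/8

3/8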